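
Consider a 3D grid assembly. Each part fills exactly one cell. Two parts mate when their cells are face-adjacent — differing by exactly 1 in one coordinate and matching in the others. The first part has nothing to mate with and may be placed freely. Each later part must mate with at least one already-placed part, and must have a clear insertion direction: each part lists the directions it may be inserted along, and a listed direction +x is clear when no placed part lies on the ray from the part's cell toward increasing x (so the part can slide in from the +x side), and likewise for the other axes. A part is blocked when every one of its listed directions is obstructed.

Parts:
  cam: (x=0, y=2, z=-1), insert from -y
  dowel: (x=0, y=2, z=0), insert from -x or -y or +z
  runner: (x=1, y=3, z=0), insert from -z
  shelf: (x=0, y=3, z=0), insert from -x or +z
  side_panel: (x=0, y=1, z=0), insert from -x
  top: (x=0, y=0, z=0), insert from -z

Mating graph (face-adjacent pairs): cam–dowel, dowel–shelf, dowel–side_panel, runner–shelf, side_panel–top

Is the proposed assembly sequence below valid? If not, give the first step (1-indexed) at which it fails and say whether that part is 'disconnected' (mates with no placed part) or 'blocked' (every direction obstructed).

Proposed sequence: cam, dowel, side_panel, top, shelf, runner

Valid

1. cam@(0, 2, -1) [-y clear] — {cam}
2. dowel@(0, 2, 0) [-x clear] — {cam, dowel}
3. side_panel@(0, 1, 0) [-x clear] — {cam, dowel, side_panel}
4. top@(0, 0, 0) [-z clear] — {cam, dowel, side_panel, top}
5. shelf@(0, 3, 0) [-x clear] — {cam, dowel, shelf, side_panel, top}
6. runner@(1, 3, 0) [-z clear] — {cam, dowel, runner, shelf, side_panel, top}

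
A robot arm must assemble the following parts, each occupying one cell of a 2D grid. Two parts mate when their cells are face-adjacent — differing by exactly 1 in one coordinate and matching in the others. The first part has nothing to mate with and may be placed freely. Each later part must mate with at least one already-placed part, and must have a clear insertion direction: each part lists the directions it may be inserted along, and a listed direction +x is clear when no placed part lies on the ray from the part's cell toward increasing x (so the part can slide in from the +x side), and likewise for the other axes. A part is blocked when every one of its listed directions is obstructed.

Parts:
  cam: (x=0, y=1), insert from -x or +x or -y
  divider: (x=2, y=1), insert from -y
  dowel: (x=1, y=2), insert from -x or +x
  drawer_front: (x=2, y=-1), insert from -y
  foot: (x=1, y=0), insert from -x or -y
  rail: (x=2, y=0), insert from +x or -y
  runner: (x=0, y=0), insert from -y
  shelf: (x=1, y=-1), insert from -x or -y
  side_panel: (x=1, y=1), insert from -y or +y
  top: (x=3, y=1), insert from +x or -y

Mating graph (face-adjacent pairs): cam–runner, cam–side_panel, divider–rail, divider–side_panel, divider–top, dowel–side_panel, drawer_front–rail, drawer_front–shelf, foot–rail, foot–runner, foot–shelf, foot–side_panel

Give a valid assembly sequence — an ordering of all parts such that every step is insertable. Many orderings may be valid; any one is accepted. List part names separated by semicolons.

1. shelf@(1, -1) [-x clear] — {shelf}
2. foot@(1, 0) [-x clear] — {foot, shelf}
3. side_panel@(1, 1) [+y clear] — {foot, shelf, side_panel}
4. cam@(0, 1) [-x clear] — {cam, foot, shelf, side_panel}
5. divider@(2, 1) [-y clear] — {cam, divider, foot, shelf, side_panel}
6. rail@(2, 0) [+x clear] — {cam, divider, foot, rail, shelf, side_panel}
7. dowel@(1, 2) [-x clear] — {cam, divider, dowel, foot, rail, shelf, side_panel}
8. top@(3, 1) [+x clear] — {cam, divider, dowel, foot, rail, shelf, side_panel, top}
9. drawer_front@(2, -1) [-y clear] — {cam, divider, dowel, drawer_front, foot, rail, shelf, side_panel, top}
10. runner@(0, 0) [-y clear] — {cam, divider, dowel, drawer_front, foot, rail, runner, shelf, side_panel, top}

shelf; foot; side_panel; cam; divider; rail; dowel; top; drawer_front; runner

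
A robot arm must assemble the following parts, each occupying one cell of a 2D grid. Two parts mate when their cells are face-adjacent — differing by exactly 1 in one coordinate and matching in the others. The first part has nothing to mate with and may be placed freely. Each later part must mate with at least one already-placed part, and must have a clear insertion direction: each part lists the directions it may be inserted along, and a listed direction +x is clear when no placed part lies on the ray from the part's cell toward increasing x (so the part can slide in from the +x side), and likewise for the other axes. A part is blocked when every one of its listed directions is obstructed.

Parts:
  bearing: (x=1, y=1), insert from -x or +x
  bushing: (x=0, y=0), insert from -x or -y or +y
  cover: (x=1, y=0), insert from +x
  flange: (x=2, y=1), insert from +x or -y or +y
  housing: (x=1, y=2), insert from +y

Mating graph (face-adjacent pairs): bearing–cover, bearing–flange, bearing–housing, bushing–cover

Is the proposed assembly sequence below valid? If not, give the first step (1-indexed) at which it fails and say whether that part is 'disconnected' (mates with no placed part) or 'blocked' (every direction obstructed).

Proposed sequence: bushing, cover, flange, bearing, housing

1. bushing@(0, 0) [-x clear] — {bushing}
2. cover@(1, 0) [+x clear] — {bushing, cover}
3. flange@(2, 1) — no placed neighbour ⇒ disconnected

Invalid at step 3 (disconnected)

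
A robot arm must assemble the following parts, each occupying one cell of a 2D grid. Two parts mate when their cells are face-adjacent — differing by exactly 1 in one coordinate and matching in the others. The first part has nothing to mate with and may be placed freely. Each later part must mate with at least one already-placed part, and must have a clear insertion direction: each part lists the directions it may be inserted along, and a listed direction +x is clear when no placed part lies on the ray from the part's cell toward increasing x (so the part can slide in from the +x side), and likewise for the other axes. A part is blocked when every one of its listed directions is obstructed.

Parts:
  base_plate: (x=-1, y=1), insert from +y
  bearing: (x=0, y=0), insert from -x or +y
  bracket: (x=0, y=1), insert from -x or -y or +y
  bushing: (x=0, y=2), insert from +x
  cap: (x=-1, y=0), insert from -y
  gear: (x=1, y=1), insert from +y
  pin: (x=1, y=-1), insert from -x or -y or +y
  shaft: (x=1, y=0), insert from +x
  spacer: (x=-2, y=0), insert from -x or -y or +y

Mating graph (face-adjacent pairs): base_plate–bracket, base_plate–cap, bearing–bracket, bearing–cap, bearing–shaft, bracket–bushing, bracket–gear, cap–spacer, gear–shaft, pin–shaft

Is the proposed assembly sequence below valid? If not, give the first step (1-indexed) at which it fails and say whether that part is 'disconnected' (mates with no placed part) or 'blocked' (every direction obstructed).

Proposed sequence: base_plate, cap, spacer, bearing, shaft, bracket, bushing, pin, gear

Valid

1. base_plate@(-1, 1) [+y clear] — {base_plate}
2. cap@(-1, 0) [-y clear] — {base_plate, cap}
3. spacer@(-2, 0) [-x clear] — {base_plate, cap, spacer}
4. bearing@(0, 0) [+y clear] — {base_plate, bearing, cap, spacer}
5. shaft@(1, 0) [+x clear] — {base_plate, bearing, cap, shaft, spacer}
6. bracket@(0, 1) [+y clear] — {base_plate, bearing, bracket, cap, shaft, spacer}
7. bushing@(0, 2) [+x clear] — {base_plate, bearing, bracket, bushing, cap, shaft, spacer}
8. pin@(1, -1) [-x clear] — {base_plate, bearing, bracket, bushing, cap, pin, shaft, spacer}
9. gear@(1, 1) [+y clear] — {base_plate, bearing, bracket, bushing, cap, gear, pin, shaft, spacer}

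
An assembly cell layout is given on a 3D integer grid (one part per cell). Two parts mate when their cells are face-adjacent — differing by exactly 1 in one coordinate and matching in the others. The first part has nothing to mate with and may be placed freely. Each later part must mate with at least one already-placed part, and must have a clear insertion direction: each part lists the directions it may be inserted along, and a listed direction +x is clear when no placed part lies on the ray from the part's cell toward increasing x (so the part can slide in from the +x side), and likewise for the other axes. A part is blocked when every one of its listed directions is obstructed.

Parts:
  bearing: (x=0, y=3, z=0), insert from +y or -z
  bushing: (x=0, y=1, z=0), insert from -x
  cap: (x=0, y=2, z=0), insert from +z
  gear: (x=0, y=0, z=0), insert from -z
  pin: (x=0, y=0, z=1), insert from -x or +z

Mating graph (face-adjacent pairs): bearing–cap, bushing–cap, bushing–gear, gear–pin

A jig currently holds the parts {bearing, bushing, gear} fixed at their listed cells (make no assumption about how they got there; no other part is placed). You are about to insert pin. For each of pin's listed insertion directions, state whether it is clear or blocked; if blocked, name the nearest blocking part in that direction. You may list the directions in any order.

+z: clear; -x: clear

-x: ray from pin(0, 0, 1) has no placed part ⇒ clear
+z: ray from pin(0, 0, 1) has no placed part ⇒ clear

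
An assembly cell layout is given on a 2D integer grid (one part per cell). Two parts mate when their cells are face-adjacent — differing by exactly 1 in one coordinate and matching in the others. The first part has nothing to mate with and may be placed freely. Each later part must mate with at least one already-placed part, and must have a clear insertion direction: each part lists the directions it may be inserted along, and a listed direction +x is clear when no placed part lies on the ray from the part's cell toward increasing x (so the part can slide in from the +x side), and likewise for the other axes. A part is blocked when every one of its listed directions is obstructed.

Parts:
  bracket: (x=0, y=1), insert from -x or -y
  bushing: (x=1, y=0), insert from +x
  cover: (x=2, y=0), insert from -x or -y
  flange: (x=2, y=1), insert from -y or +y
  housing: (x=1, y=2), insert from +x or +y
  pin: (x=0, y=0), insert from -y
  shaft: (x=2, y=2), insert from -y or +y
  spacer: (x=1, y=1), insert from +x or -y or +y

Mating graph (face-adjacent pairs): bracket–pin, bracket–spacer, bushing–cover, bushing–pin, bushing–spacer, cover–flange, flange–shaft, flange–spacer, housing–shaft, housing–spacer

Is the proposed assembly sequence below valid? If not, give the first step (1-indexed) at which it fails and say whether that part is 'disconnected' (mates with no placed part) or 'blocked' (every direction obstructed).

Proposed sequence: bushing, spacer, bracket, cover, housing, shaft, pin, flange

Invalid at step 8 (blocked)

1. bushing@(1, 0) [+x clear] — {bushing}
2. spacer@(1, 1) [+x clear] — {bushing, spacer}
3. bracket@(0, 1) [-x clear] — {bracket, bushing, spacer}
4. cover@(2, 0) [-y clear] — {bracket, bushing, cover, spacer}
5. housing@(1, 2) [+x clear] — {bracket, bushing, cover, housing, spacer}
6. shaft@(2, 2) [+y clear] — {bracket, bushing, cover, housing, shaft, spacer}
7. pin@(0, 0) [-y clear] — {bracket, bushing, cover, housing, pin, shaft, spacer}
8. flange@(2, 1) — -y/+y all obstructed ⇒ blocked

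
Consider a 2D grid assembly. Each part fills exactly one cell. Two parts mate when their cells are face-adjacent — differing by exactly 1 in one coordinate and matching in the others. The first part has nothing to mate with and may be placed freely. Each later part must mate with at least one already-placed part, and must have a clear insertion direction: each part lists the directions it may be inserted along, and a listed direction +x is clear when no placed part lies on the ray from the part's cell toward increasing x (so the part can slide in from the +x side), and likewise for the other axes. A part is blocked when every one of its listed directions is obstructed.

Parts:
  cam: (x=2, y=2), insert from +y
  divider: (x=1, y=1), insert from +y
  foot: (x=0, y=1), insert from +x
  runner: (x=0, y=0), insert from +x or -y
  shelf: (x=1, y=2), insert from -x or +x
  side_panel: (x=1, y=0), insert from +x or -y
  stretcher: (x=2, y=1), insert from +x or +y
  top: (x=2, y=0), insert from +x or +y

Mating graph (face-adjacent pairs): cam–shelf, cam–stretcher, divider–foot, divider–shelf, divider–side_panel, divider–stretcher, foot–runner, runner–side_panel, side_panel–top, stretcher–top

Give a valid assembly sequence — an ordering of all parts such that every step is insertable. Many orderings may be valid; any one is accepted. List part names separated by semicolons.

1. top@(2, 0) [+x clear] — {top}
2. side_panel@(1, 0) [-y clear] — {side_panel, top}
3. runner@(0, 0) [-y clear] — {runner, side_panel, top}
4. foot@(0, 1) [+x clear] — {foot, runner, side_panel, top}
5. stretcher@(2, 1) [+x clear] — {foot, runner, side_panel, stretcher, top}
6. cam@(2, 2) [+y clear] — {cam, foot, runner, side_panel, stretcher, top}
7. divider@(1, 1) [+y clear] — {cam, divider, foot, runner, side_panel, stretcher, top}
8. shelf@(1, 2) [-x clear] — {cam, divider, foot, runner, shelf, side_panel, stretcher, top}

top; side_panel; runner; foot; stretcher; cam; divider; shelf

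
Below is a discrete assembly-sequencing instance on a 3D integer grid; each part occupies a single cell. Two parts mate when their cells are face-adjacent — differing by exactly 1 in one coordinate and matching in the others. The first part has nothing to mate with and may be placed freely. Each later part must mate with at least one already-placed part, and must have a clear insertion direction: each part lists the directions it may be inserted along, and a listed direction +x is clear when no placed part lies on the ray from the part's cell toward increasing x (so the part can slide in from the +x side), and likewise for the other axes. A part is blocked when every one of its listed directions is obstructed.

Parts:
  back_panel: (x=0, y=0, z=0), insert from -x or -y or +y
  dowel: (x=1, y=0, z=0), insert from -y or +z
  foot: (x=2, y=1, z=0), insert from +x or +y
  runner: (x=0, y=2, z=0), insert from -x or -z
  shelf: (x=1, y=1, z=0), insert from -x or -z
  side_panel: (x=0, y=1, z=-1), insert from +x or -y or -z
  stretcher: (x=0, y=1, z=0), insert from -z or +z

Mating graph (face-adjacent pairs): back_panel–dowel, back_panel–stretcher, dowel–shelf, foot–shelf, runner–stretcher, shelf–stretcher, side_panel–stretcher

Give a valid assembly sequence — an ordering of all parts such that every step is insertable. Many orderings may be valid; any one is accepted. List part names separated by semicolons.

runner; stretcher; shelf; back_panel; side_panel; foot; dowel

1. runner@(0, 2, 0) [-x clear] — {runner}
2. stretcher@(0, 1, 0) [-z clear] — {runner, stretcher}
3. shelf@(1, 1, 0) [-z clear] — {runner, shelf, stretcher}
4. back_panel@(0, 0, 0) [-x clear] — {back_panel, runner, shelf, stretcher}
5. side_panel@(0, 1, -1) [+x clear] — {back_panel, runner, shelf, side_panel, stretcher}
6. foot@(2, 1, 0) [+x clear] — {back_panel, foot, runner, shelf, side_panel, stretcher}
7. dowel@(1, 0, 0) [-y clear] — {back_panel, dowel, foot, runner, shelf, side_panel, stretcher}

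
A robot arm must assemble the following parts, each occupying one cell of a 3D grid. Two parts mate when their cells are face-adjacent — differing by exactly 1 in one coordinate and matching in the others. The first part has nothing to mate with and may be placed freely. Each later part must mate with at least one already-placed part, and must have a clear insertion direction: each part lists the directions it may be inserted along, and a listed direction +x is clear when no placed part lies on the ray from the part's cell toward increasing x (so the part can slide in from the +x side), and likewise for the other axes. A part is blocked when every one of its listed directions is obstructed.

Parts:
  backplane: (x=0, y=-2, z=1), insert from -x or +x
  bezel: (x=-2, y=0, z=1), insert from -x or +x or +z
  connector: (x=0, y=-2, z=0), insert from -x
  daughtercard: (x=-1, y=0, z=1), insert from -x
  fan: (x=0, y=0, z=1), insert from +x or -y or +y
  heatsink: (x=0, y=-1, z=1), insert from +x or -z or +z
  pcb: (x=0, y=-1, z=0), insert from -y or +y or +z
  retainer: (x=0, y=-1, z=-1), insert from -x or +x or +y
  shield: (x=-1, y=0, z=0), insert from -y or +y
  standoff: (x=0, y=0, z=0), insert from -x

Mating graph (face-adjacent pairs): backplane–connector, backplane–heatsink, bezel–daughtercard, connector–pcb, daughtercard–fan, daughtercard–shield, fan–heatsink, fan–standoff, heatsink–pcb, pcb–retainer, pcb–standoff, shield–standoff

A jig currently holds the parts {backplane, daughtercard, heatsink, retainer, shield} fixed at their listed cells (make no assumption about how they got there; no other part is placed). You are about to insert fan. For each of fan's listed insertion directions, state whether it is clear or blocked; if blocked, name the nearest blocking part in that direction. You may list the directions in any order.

+x: clear; +y: clear; -y: blocked by heatsink

+x: ray from fan(0, 0, 1) has no placed part ⇒ clear
-y: nearest on ray is heatsink@(0, -1, 1) ⇒ blocked
+y: ray from fan(0, 0, 1) has no placed part ⇒ clear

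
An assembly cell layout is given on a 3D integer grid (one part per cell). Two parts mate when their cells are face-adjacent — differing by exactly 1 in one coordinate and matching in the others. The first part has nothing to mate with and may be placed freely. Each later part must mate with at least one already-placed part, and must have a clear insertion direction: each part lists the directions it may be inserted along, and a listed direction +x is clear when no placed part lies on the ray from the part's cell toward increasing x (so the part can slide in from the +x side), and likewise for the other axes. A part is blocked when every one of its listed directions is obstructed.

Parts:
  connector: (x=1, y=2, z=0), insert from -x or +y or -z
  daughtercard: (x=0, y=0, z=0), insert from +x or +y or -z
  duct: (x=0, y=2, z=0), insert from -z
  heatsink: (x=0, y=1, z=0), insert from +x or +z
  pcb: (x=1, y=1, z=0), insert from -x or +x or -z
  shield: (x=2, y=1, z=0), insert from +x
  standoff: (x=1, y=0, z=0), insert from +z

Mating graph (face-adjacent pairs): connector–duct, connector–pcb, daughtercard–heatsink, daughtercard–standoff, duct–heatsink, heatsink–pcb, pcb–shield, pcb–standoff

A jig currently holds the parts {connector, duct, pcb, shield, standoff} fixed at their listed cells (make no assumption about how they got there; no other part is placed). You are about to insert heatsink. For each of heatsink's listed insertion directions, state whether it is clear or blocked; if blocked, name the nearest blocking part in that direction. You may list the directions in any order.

+x: nearest on ray is pcb@(1, 1, 0) ⇒ blocked
+z: ray from heatsink(0, 1, 0) has no placed part ⇒ clear

+x: blocked by pcb; +z: clear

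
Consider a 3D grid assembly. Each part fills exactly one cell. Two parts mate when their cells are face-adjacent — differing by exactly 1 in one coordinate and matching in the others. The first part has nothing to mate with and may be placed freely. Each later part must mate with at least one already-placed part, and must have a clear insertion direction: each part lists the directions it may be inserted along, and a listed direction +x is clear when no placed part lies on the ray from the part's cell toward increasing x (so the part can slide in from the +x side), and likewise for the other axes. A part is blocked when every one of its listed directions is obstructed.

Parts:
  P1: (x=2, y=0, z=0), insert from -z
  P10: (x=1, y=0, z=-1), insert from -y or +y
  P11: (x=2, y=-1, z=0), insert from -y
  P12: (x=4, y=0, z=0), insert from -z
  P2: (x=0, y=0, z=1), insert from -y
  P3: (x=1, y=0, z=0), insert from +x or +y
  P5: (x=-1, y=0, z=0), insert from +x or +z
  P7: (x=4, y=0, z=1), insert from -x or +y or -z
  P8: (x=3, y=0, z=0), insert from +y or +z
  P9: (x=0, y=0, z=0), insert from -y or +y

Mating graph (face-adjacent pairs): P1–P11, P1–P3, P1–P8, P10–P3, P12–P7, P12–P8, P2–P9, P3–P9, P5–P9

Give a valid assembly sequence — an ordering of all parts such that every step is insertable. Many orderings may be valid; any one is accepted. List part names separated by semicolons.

P2; P9; P5; P3; P1; P11; P8; P12; P7; P10

1. P2@(0, 0, 1) [-y clear] — {P2}
2. P9@(0, 0, 0) [-y clear] — {P2, P9}
3. P5@(-1, 0, 0) [+z clear] — {P2, P5, P9}
4. P3@(1, 0, 0) [+x clear] — {P2, P3, P5, P9}
5. P1@(2, 0, 0) [-z clear] — {P1, P2, P3, P5, P9}
6. P11@(2, -1, 0) [-y clear] — {P1, P11, P2, P3, P5, P9}
7. P8@(3, 0, 0) [+y clear] — {P1, P11, P2, P3, P5, P8, P9}
8. P12@(4, 0, 0) [-z clear] — {P1, P11, P12, P2, P3, P5, P8, P9}
9. P7@(4, 0, 1) [+y clear] — {P1, P11, P12, P2, P3, P5, P7, P8, P9}
10. P10@(1, 0, -1) [-y clear] — {P1, P10, P11, P12, P2, P3, P5, P7, P8, P9}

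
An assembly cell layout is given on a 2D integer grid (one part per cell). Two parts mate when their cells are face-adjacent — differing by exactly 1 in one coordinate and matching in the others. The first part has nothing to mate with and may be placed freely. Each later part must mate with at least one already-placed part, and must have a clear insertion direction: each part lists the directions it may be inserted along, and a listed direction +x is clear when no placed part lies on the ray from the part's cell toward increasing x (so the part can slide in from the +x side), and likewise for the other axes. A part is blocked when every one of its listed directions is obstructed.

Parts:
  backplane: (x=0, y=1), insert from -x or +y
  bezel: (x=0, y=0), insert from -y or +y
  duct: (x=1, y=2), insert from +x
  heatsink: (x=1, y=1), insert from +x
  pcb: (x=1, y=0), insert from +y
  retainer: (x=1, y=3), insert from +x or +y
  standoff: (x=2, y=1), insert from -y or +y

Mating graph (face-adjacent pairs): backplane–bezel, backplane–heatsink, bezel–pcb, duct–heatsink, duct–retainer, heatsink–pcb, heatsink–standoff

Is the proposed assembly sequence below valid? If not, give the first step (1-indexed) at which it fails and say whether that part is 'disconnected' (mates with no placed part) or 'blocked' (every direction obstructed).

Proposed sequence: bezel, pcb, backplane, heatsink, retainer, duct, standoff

1. bezel@(0, 0) [-y clear] — {bezel}
2. pcb@(1, 0) [+y clear] — {bezel, pcb}
3. backplane@(0, 1) [-x clear] — {backplane, bezel, pcb}
4. heatsink@(1, 1) [+x clear] — {backplane, bezel, heatsink, pcb}
5. retainer@(1, 3) — no placed neighbour ⇒ disconnected

Invalid at step 5 (disconnected)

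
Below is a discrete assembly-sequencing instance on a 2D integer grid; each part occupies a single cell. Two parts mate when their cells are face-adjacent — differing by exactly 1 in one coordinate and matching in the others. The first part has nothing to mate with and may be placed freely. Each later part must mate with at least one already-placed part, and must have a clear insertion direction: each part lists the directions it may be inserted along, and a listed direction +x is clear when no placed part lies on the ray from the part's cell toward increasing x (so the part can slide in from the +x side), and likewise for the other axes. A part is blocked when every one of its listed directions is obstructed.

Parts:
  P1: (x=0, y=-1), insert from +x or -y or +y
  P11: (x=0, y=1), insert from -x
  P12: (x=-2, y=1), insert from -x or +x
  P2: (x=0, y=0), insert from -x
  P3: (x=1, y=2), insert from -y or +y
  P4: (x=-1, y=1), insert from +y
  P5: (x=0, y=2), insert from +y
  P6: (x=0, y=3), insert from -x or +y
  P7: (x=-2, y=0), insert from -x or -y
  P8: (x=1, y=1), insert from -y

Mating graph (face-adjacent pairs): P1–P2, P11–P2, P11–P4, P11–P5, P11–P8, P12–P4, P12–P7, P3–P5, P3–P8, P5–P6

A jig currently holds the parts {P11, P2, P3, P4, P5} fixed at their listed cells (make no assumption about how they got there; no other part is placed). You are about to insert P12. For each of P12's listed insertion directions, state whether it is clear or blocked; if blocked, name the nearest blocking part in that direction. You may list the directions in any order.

-x: ray from P12(-2, 1) has no placed part ⇒ clear
+x: nearest on ray is P4@(-1, 1) ⇒ blocked

+x: blocked by P4; -x: clear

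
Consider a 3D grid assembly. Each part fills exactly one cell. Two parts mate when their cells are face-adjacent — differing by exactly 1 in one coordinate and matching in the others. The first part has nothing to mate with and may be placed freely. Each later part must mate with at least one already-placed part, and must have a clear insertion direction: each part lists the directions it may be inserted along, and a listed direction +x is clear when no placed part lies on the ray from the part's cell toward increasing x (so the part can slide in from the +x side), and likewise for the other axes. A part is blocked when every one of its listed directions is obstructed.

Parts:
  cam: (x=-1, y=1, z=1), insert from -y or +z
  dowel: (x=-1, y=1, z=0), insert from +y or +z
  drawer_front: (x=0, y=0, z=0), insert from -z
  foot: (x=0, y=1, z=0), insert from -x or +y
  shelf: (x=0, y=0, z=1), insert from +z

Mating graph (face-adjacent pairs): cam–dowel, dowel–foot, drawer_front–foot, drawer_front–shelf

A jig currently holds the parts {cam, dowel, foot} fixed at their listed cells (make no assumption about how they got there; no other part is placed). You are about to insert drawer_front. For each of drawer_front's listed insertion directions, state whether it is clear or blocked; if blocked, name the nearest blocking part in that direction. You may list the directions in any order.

-z: clear

-z: ray from drawer_front(0, 0, 0) has no placed part ⇒ clear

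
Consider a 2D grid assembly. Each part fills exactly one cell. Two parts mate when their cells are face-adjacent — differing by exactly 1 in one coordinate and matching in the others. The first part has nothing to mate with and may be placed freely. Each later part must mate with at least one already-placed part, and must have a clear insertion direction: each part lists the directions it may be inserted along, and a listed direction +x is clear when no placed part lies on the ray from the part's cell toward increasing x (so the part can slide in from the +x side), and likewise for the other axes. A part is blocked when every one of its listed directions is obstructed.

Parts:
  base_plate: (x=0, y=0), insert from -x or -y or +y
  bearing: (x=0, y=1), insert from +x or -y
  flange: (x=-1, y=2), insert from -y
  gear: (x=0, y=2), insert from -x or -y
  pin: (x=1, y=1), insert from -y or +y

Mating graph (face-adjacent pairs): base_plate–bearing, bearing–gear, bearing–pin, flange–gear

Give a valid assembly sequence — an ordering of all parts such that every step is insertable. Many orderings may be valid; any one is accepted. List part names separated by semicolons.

flange; gear; bearing; pin; base_plate

1. flange@(-1, 2) [-y clear] — {flange}
2. gear@(0, 2) [-y clear] — {flange, gear}
3. bearing@(0, 1) [+x clear] — {bearing, flange, gear}
4. pin@(1, 1) [-y clear] — {bearing, flange, gear, pin}
5. base_plate@(0, 0) [-x clear] — {base_plate, bearing, flange, gear, pin}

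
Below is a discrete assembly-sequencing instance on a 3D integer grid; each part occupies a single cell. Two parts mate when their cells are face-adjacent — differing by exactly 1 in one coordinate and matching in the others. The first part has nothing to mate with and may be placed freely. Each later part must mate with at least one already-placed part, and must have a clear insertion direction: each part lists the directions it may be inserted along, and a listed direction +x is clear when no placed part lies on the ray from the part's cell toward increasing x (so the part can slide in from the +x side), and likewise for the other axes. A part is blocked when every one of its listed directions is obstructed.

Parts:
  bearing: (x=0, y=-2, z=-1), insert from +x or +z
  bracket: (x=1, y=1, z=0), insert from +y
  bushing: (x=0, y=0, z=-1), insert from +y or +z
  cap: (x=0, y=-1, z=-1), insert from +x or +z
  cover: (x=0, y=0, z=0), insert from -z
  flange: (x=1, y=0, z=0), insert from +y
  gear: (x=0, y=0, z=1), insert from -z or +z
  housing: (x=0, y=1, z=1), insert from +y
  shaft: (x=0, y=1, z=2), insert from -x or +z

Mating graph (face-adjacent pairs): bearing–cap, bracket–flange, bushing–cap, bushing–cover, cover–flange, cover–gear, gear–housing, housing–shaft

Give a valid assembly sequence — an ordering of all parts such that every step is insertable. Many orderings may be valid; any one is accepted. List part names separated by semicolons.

1. flange@(1, 0, 0) [+y clear] — {flange}
2. cover@(0, 0, 0) [-z clear] — {cover, flange}
3. bushing@(0, 0, -1) [+y clear] — {bushing, cover, flange}
4. gear@(0, 0, 1) [+z clear] — {bushing, cover, flange, gear}
5. bracket@(1, 1, 0) [+y clear] — {bracket, bushing, cover, flange, gear}
6. cap@(0, -1, -1) [+x clear] — {bracket, bushing, cap, cover, flange, gear}
7. bearing@(0, -2, -1) [+x clear] — {bearing, bracket, bushing, cap, cover, flange, gear}
8. housing@(0, 1, 1) [+y clear] — {bearing, bracket, bushing, cap, cover, flange, gear, housing}
9. shaft@(0, 1, 2) [-x clear] — {bearing, bracket, bushing, cap, cover, flange, gear, housing, shaft}

flange; cover; bushing; gear; bracket; cap; bearing; housing; shaft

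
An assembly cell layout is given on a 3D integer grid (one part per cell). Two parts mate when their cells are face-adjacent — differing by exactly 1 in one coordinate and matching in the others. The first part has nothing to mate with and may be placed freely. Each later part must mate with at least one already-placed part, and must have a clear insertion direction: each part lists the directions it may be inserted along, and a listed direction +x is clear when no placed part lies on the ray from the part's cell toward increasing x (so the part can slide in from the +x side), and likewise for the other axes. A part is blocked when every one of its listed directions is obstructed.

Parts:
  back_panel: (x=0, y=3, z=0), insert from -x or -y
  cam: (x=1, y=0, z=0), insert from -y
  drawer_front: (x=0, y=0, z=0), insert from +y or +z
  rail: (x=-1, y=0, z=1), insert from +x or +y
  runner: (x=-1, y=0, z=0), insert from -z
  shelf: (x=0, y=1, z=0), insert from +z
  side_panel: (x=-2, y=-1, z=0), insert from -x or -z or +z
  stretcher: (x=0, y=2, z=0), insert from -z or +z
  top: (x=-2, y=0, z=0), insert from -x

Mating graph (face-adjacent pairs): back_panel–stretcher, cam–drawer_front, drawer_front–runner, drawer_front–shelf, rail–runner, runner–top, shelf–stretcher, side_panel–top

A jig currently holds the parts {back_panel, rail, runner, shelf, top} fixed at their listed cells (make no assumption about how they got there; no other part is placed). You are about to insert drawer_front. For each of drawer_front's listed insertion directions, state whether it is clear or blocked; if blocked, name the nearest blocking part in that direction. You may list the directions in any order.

+y: blocked by shelf; +z: clear

+y: nearest on ray is shelf@(0, 1, 0) ⇒ blocked
+z: ray from drawer_front(0, 0, 0) has no placed part ⇒ clear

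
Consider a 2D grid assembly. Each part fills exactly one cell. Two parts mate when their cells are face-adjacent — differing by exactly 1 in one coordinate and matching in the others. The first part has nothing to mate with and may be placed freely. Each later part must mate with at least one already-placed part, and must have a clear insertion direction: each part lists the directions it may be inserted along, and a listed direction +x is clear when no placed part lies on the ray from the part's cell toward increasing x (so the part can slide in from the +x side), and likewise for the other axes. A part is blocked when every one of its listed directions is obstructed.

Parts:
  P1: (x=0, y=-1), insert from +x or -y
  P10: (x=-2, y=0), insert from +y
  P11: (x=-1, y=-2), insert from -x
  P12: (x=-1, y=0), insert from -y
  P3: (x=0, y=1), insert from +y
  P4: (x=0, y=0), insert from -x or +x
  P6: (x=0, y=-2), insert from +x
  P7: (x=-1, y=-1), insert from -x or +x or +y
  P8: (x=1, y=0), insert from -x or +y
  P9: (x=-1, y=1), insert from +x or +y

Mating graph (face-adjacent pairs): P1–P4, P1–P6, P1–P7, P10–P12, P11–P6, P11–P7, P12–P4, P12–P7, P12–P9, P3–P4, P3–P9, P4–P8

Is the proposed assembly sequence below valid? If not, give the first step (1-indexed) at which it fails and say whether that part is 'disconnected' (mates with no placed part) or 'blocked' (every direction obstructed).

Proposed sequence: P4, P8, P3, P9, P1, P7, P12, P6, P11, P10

1. P4@(0, 0) [-x clear] — {P4}
2. P8@(1, 0) [+y clear] — {P4, P8}
3. P3@(0, 1) [+y clear] — {P3, P4, P8}
4. P9@(-1, 1) [+y clear] — {P3, P4, P8, P9}
5. P1@(0, -1) [+x clear] — {P1, P3, P4, P8, P9}
6. P7@(-1, -1) [-x clear] — {P1, P3, P4, P7, P8, P9}
7. P12@(-1, 0) — -y all obstructed ⇒ blocked

Invalid at step 7 (blocked)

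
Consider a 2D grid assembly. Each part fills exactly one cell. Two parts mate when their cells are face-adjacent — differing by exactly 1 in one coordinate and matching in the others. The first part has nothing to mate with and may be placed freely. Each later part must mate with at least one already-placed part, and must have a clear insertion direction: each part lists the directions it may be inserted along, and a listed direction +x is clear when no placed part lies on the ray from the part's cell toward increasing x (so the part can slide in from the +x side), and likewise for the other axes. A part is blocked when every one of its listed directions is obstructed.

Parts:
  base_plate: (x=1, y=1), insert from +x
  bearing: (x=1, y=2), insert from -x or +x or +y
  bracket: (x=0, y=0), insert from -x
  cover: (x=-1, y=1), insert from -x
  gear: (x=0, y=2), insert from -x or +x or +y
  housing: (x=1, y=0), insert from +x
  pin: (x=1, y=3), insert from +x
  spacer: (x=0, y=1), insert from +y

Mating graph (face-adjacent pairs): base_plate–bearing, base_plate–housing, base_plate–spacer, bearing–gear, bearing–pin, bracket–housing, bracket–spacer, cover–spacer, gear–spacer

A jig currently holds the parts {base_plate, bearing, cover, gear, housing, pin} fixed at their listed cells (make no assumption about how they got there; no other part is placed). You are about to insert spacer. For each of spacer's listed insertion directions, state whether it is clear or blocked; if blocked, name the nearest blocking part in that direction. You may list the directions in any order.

+y: nearest on ray is gear@(0, 2) ⇒ blocked

+y: blocked by gear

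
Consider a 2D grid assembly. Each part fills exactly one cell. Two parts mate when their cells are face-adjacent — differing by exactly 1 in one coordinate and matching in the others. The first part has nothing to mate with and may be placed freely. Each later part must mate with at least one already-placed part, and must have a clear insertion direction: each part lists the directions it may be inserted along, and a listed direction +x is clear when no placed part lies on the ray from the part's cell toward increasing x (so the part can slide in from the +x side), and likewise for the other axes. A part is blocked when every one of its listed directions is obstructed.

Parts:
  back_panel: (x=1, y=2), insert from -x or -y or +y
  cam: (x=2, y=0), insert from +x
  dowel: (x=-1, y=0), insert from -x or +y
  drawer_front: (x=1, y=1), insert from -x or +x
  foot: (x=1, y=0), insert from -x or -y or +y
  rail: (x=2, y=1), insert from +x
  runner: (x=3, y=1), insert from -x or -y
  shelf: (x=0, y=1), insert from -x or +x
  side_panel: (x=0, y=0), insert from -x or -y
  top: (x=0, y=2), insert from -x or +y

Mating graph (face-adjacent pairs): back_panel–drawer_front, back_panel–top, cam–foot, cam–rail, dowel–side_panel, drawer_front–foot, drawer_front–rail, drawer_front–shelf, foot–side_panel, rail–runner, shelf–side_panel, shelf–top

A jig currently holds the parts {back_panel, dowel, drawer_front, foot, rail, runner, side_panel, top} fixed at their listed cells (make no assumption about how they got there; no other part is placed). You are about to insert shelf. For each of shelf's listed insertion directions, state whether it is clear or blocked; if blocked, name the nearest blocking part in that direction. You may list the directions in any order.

-x: ray from shelf(0, 1) has no placed part ⇒ clear
+x: nearest on ray is drawer_front@(1, 1) ⇒ blocked

+x: blocked by drawer_front; -x: clear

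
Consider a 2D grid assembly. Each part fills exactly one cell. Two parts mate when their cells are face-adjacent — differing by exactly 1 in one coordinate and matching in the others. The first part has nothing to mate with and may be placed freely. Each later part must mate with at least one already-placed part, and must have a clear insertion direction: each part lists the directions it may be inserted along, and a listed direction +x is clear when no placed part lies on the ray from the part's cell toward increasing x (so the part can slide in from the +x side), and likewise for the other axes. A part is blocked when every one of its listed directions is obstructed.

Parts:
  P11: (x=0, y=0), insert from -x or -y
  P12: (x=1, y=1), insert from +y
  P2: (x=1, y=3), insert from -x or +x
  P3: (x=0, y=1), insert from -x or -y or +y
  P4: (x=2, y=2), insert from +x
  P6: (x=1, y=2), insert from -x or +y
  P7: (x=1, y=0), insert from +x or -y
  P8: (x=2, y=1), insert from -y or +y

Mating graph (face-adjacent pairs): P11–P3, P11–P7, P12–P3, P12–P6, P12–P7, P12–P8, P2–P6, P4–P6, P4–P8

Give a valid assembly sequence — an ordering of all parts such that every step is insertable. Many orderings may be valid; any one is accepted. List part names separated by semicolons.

P8; P4; P12; P7; P6; P11; P2; P3

1. P8@(2, 1) [-y clear] — {P8}
2. P4@(2, 2) [+x clear] — {P4, P8}
3. P12@(1, 1) [+y clear] — {P12, P4, P8}
4. P7@(1, 0) [+x clear] — {P12, P4, P7, P8}
5. P6@(1, 2) [-x clear] — {P12, P4, P6, P7, P8}
6. P11@(0, 0) [-x clear] — {P11, P12, P4, P6, P7, P8}
7. P2@(1, 3) [-x clear] — {P11, P12, P2, P4, P6, P7, P8}
8. P3@(0, 1) [-x clear] — {P11, P12, P2, P3, P4, P6, P7, P8}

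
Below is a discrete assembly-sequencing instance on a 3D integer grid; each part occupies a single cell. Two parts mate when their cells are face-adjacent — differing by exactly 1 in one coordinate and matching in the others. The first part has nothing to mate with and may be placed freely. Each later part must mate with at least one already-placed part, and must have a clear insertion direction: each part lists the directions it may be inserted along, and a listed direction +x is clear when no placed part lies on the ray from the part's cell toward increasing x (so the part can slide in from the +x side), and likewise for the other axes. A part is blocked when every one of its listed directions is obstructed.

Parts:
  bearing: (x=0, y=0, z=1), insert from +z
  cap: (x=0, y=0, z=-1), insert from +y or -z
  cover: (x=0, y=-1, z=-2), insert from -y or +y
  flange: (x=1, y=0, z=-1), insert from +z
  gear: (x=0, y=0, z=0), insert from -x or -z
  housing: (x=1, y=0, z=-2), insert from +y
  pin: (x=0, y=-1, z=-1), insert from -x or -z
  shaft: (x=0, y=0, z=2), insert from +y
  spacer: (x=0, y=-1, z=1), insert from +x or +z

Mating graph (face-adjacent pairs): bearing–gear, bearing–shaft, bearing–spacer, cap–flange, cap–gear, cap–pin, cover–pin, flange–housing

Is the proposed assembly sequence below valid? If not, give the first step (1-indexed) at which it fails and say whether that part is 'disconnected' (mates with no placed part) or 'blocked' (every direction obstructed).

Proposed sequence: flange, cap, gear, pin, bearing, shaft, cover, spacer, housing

Valid

1. flange@(1, 0, -1) [+z clear] — {flange}
2. cap@(0, 0, -1) [+y clear] — {cap, flange}
3. gear@(0, 0, 0) [-x clear] — {cap, flange, gear}
4. pin@(0, -1, -1) [-x clear] — {cap, flange, gear, pin}
5. bearing@(0, 0, 1) [+z clear] — {bearing, cap, flange, gear, pin}
6. shaft@(0, 0, 2) [+y clear] — {bearing, cap, flange, gear, pin, shaft}
7. cover@(0, -1, -2) [-y clear] — {bearing, cap, cover, flange, gear, pin, shaft}
8. spacer@(0, -1, 1) [+x clear] — {bearing, cap, cover, flange, gear, pin, shaft, spacer}
9. housing@(1, 0, -2) [+y clear] — {bearing, cap, cover, flange, gear, housing, pin, shaft, spacer}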